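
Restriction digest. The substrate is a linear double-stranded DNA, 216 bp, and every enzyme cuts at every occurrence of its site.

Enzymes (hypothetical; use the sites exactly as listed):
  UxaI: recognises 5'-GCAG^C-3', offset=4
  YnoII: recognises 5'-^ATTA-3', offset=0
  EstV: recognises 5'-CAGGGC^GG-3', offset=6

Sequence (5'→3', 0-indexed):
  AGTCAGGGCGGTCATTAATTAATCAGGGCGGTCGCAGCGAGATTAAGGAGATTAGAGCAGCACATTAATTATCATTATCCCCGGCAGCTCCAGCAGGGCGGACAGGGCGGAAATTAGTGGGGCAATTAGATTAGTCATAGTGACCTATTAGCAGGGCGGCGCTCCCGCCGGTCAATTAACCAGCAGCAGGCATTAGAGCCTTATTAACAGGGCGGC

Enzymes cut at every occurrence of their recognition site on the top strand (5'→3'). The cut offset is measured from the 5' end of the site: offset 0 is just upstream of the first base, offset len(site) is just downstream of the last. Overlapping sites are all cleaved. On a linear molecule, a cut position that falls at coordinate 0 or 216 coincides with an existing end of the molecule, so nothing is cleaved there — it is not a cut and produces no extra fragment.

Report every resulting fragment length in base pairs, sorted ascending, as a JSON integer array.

[3,3,4,4,4,4,4,5,5,6,8,9,9,9,10,11,11,11,12,12,12,12,14,17,17]

Per-enzyme occurrences:
  UxaI GCAGC/4: at [33, 56, 83, 182] ⇒ [37, 60, 87, 186]
  YnoII ATTA/0: at [13, 17, 41, 50, 63, 67, 73, 112, 124, 129, 146, 174, 191, 202] ⇒ [13, 17, 41, 50, 63, 67, 73, 112, 124, 129, 146, 174, 191, 202]
  EstV CAGGGCGG/6: at [3, 23, 93, 102, 151, 207] ⇒ [9, 29, 99, 108, 157, 213]

Pooled cuts: [9, 13, 17, 29, 37, 41, 50, 60, 63, 67, 73, 87, 99, 108, 112, 124, 129, 146, 157, 174, 186, 191, 202, 213]

Fragment lengths:
  [0,9): 9 bp
  [9,13): 4 bp
  [13,17): 4 bp
  [17,29): 12 bp
  [29,37): 8 bp
  [37,41): 4 bp
  [41,50): 9 bp
  [50,60): 10 bp
  [60,63): 3 bp
  [63,67): 4 bp
  [67,73): 6 bp
  [73,87): 14 bp
  [87,99): 12 bp
  [99,108): 9 bp
  [108,112): 4 bp
  [112,124): 12 bp
  [124,129): 5 bp
  [129,146): 17 bp
  [146,157): 11 bp
  [157,174): 17 bp
  [174,186): 12 bp
  [186,191): 5 bp
  [191,202): 11 bp
  [202,213): 11 bp
  [213,216): 3 bp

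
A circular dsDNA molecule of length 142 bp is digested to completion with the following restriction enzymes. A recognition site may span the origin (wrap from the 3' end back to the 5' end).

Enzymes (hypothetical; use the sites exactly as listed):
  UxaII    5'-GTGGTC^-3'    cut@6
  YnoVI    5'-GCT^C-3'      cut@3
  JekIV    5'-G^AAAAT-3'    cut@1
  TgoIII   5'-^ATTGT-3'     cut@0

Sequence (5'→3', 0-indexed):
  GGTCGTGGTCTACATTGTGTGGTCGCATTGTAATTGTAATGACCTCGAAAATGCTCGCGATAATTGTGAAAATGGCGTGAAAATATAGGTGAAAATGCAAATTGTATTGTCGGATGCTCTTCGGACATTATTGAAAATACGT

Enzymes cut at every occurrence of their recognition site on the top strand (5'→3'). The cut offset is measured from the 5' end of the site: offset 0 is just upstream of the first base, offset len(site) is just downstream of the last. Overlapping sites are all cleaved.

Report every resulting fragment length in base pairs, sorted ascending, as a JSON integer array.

Per-enzyme occurrences:
  UxaII (GTGGTC, off=6): starts [4, 18, 140] → cuts [4, 10, 24]
  YnoVI (GCTC, off=3): starts [52, 115] → cuts [55, 118]
  JekIV (GAAAAT, off=1): starts [46, 67, 78, 90, 132] → cuts [47, 68, 79, 91, 133]
  TgoIII (ATTGT, off=0): starts [13, 26, 32, 62, 100, 105] → cuts [13, 26, 32, 62, 100, 105]

All cut coordinates (distinct, sorted): [4, 10, 13, 24, 26, 32, 47, 55, 62, 68, 79, 91, 100, 105, 118, 133]

Fragment lengths:
  4→10: 6 bp
  10→13: 3 bp
  13→24: 11 bp
  24→26: 2 bp
  26→32: 6 bp
  32→47: 15 bp
  47→55: 8 bp
  55→62: 7 bp
  62→68: 6 bp
  68→79: 11 bp
  79→91: 12 bp
  91→100: 9 bp
  100→105: 5 bp
  105→118: 13 bp
  118→133: 15 bp
  133→4 (wrap): 142-133+4 = 13 bp

[2,3,5,6,6,6,7,8,9,11,11,12,13,13,15,15]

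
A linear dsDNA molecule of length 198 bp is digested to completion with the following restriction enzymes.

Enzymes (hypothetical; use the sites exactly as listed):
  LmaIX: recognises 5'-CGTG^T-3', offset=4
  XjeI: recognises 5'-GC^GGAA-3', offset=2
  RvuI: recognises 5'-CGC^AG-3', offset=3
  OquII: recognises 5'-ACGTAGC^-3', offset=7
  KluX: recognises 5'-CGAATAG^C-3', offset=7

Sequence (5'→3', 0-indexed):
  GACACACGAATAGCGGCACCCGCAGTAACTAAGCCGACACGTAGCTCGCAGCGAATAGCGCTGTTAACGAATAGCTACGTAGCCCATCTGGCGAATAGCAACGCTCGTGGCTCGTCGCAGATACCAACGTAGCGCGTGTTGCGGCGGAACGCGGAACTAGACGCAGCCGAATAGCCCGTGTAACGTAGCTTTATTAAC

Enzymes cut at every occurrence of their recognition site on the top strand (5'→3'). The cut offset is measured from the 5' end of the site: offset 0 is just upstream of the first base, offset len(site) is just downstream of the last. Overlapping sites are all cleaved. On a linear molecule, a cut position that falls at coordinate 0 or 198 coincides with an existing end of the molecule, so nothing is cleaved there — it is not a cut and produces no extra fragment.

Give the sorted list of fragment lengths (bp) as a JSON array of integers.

Site scan:
  LmaIX CGTGT/4: at [134, 176] ⇒ [138, 180]
  XjeI GCGGAA/2: at [143, 150] ⇒ [145, 152]
  RvuI CGCAG/3: at [20, 46, 115, 161] ⇒ [23, 49, 118, 164]
  OquII ACGTAGC/7: at [38, 76, 126, 182] ⇒ [45, 83, 133, 189]
  KluX CGAATAGC/7: at [6, 51, 67, 91, 167] ⇒ [13, 58, 74, 98, 174]

Pooled cuts: [13, 23, 45, 49, 58, 74, 83, 98, 118, 133, 138, 145, 152, 164, 174, 180, 189]

Fragment lengths:
  [0,13): 13 bp
  [13,23): 10 bp
  [23,45): 22 bp
  [45,49): 4 bp
  [49,58): 9 bp
  [58,74): 16 bp
  [74,83): 9 bp
  [83,98): 15 bp
  [98,118): 20 bp
  [118,133): 15 bp
  [133,138): 5 bp
  [138,145): 7 bp
  [145,152): 7 bp
  [152,164): 12 bp
  [164,174): 10 bp
  [174,180): 6 bp
  [180,189): 9 bp
  [189,198): 9 bp

[4,5,6,7,7,9,9,9,9,10,10,12,13,15,15,16,20,22]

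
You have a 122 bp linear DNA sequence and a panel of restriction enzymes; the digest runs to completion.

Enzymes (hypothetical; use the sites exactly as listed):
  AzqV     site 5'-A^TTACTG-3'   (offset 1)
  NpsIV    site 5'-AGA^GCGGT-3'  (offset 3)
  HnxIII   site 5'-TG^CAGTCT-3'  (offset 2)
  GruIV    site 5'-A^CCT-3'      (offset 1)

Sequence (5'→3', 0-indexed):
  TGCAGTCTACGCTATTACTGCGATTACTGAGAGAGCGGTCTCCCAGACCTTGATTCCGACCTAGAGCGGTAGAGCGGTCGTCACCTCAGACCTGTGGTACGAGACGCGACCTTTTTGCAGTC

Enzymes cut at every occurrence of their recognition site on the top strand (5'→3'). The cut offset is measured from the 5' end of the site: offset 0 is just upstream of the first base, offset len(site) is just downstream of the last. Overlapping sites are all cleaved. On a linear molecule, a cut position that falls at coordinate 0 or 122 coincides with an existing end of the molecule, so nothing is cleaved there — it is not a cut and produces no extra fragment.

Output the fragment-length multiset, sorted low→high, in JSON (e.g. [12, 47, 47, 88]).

[2,6,7,8,9,10,11,12,12,13,13,19]

Scan for sites:
  AzqV ATTACTG/1: at [13, 22] ⇒ [14, 23]
  NpsIV AGAGCGGT/3: at [31, 62, 70] ⇒ [34, 65, 73]
  HnxIII TGCAGTCT/2: at [0] ⇒ [2]
  GruIV ACCT/1: at [46, 58, 82, 89, 108] ⇒ [47, 59, 83, 90, 109]

Pooled cuts: [2, 14, 23, 34, 47, 59, 65, 73, 83, 90, 109]

Fragments:
  [0,2): 2 bp
  [2,14): 12 bp
  [14,23): 9 bp
  [23,34): 11 bp
  [34,47): 13 bp
  [47,59): 12 bp
  [59,65): 6 bp
  [65,73): 8 bp
  [73,83): 10 bp
  [83,90): 7 bp
  [90,109): 19 bp
  [109,122): 13 bp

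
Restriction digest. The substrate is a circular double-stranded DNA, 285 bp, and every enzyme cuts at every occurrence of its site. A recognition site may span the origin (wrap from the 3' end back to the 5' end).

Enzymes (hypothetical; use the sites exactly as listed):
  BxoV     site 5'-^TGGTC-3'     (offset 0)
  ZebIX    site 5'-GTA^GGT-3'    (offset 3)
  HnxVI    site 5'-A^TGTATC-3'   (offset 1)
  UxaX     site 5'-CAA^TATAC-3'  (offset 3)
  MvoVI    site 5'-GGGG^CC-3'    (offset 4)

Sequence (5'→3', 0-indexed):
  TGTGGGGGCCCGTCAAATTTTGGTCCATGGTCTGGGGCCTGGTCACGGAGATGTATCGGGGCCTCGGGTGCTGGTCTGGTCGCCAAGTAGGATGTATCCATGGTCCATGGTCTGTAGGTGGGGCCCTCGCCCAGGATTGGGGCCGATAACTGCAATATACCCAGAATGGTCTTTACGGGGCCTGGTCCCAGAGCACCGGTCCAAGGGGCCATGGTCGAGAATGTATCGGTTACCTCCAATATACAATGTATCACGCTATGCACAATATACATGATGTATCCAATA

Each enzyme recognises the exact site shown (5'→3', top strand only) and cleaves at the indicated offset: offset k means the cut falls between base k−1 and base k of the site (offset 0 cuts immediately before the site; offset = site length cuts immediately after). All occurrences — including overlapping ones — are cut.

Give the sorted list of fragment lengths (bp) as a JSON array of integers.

Per-enzyme occurrences:
  BxoV TGGTC/0: at [20, 27, 39, 71, 76, 100, 107, 166, 182, 211] ⇒ [20, 27, 39, 71, 76, 100, 107, 166, 182, 211]
  ZebIX GTAGGT/3: at [113] ⇒ [116]
  HnxVI ATGTATC/1: at [50, 91, 220, 245, 273] ⇒ [51, 92, 221, 246, 274]
  UxaX CAATATAC/3: at [152, 236, 262] ⇒ [155, 239, 265]
  MvoVI GGGGCC/4: at [4, 33, 57, 119, 138, 176, 204] ⇒ [8, 37, 61, 123, 142, 180, 208]

All cut coordinates (distinct, sorted): [8, 20, 27, 37, 39, 51, 61, 71, 76, 92, 100, 107, 116, 123, 142, 155, 166, 180, 182, 208, 211, 221, 239, 246, 265, 274]

Fragment lengths:
  8→20: 12 bp
  20→27: 7 bp
  27→37: 10 bp
  37→39: 2 bp
  39→51: 12 bp
  51→61: 10 bp
  61→71: 10 bp
  71→76: 5 bp
  76→92: 16 bp
  92→100: 8 bp
  100→107: 7 bp
  107→116: 9 bp
  116→123: 7 bp
  123→142: 19 bp
  142→155: 13 bp
  155→166: 11 bp
  166→180: 14 bp
  180→182: 2 bp
  182→208: 26 bp
  208→211: 3 bp
  211→221: 10 bp
  221→239: 18 bp
  239→246: 7 bp
  246→265: 19 bp
  265→274: 9 bp
  274→8 (wrap): 285-274+8 = 19 bp

[2,2,3,5,7,7,7,7,8,9,9,10,10,10,10,11,12,12,13,14,16,18,19,19,19,26]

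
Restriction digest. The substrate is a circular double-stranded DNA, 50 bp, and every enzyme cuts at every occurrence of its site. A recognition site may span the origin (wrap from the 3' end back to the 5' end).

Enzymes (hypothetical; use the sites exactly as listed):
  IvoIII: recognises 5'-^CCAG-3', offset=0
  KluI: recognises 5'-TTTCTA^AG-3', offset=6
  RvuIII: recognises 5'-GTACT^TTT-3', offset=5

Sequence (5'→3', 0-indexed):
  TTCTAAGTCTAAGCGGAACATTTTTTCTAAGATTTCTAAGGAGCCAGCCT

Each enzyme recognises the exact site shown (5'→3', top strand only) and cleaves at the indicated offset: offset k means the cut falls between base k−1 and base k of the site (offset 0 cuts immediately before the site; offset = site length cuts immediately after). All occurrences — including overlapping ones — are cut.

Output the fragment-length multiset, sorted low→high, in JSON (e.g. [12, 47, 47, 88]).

Site scan:
  IvoIII CCAG/0: at [43] ⇒ [43]
  KluI TTTCTAAG/6: at [23, 32, 49] ⇒ [5, 29, 38]
  RvuIII (GTACTTTT, off=5): no sites

Pooled cuts: [5, 29, 38, 43]

Fragments:
  5→29: 24 bp
  29→38: 9 bp
  38→43: 5 bp
  43→5 (wrap): 50-43+5 = 12 bp

[5,9,12,24]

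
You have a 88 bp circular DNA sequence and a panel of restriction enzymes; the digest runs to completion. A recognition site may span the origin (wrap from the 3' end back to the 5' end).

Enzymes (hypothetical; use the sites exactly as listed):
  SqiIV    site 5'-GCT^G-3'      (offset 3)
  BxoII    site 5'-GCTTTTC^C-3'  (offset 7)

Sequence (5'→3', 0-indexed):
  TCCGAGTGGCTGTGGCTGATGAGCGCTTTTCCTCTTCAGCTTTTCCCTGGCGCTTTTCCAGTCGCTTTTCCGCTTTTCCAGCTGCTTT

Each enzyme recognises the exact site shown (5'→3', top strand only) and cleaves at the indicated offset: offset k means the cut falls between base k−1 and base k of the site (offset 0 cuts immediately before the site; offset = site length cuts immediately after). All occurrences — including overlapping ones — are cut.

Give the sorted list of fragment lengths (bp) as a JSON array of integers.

Scan for sites:
  SqiIV (GCTG, off=3): starts [8, 14, 80] → cuts [11, 17, 83]
  BxoII (GCTTTTCC, off=7): starts [24, 38, 51, 63, 71, 83] → cuts [2, 31, 45, 58, 70, 78]

All cut coordinates (distinct, sorted): [2, 11, 17, 31, 45, 58, 70, 78, 83]

Fragments:
  2→11: 9 bp
  11→17: 6 bp
  17→31: 14 bp
  31→45: 14 bp
  45→58: 13 bp
  58→70: 12 bp
  70→78: 8 bp
  78→83: 5 bp
  83→2 (wrap): 88-83+2 = 7 bp

[5,6,7,8,9,12,13,14,14]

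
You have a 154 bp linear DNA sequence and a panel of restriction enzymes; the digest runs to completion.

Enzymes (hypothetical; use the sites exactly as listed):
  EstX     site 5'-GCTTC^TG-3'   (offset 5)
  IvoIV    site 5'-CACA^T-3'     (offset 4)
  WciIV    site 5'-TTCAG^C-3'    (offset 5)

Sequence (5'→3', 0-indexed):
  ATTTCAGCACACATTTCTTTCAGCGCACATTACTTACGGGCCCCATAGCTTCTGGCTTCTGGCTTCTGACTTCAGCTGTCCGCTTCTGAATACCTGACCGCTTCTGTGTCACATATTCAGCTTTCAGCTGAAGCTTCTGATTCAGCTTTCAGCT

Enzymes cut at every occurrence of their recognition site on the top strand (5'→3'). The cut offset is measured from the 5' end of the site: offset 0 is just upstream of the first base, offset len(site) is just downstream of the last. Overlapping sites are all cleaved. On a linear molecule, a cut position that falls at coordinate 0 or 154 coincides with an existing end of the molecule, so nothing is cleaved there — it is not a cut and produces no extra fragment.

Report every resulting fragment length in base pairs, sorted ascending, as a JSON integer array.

Per-enzyme occurrences:
  EstX (GCTTCTG, off=5): starts [47, 54, 61, 81, 99, 132] → cuts [52, 59, 66, 86, 104, 137]
  IvoIV (CACAT, off=4): starts [9, 25, 109] → cuts [13, 29, 113]
  WciIV (TTCAGC, off=5): starts [2, 18, 70, 115, 122, 140, 147] → cuts [7, 23, 75, 120, 127, 145, 152]

All cut coordinates (distinct, sorted): [7, 13, 23, 29, 52, 59, 66, 75, 86, 104, 113, 120, 127, 137, 145, 152]

Fragment lengths:
  [0,7): 7 bp
  [7,13): 6 bp
  [13,23): 10 bp
  [23,29): 6 bp
  [29,52): 23 bp
  [52,59): 7 bp
  [59,66): 7 bp
  [66,75): 9 bp
  [75,86): 11 bp
  [86,104): 18 bp
  [104,113): 9 bp
  [113,120): 7 bp
  [120,127): 7 bp
  [127,137): 10 bp
  [137,145): 8 bp
  [145,152): 7 bp
  [152,154): 2 bp

[2,6,6,7,7,7,7,7,7,8,9,9,10,10,11,18,23]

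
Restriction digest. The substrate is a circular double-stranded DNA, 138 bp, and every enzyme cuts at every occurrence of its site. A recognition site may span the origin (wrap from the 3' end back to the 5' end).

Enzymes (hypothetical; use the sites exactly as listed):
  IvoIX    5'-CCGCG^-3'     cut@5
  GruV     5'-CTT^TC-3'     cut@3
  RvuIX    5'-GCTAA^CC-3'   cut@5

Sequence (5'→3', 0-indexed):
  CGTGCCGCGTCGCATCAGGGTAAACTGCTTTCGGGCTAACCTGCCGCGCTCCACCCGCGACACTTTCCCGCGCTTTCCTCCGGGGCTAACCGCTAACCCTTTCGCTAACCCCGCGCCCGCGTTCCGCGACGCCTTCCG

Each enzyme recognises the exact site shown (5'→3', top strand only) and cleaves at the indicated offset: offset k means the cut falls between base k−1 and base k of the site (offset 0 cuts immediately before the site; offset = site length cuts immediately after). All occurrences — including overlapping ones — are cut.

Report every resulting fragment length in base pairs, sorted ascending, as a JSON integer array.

Site scan:
  IvoIX (CCGCG, off=5): starts [4, 43, 54, 67, 110, 116, 123, 135] → cuts [2, 9, 48, 59, 72, 115, 121, 128]
  GruV (CTTTC, off=3): starts [27, 62, 72, 98] → cuts [30, 65, 75, 101]
  RvuIX (GCTAACC, off=5): starts [34, 84, 91, 103] → cuts [39, 89, 96, 108]

Pooled cuts: [2, 9, 30, 39, 48, 59, 65, 72, 75, 89, 96, 101, 108, 115, 121, 128]

Fragment lengths:
  2→9: 7 bp
  9→30: 21 bp
  30→39: 9 bp
  39→48: 9 bp
  48→59: 11 bp
  59→65: 6 bp
  65→72: 7 bp
  72→75: 3 bp
  75→89: 14 bp
  89→96: 7 bp
  96→101: 5 bp
  101→108: 7 bp
  108→115: 7 bp
  115→121: 6 bp
  121→128: 7 bp
  128→2 (wrap): 138-128+2 = 12 bp

[3,5,6,6,7,7,7,7,7,7,9,9,11,12,14,21]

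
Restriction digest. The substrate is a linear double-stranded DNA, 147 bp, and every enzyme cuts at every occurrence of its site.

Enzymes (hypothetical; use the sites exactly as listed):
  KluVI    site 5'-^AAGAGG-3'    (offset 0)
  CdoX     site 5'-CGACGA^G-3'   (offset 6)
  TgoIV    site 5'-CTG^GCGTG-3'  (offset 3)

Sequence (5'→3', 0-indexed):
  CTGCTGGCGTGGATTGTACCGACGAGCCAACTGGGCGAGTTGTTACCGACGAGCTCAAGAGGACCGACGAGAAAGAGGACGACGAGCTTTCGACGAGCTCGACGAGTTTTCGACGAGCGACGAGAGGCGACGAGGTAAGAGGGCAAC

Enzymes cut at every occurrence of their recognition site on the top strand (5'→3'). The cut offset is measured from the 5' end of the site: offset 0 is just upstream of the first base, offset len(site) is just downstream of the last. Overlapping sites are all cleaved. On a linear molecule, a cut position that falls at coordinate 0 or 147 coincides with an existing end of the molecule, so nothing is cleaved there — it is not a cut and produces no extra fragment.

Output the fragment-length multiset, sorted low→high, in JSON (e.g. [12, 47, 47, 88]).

Scan for sites:
  KluVI AAGAGG/0: at [56, 72, 136] ⇒ [56, 72, 136]
  CdoX CGACGAG/6: at [19, 46, 64, 79, 90, 99, 110, 117, 127] ⇒ [25, 52, 70, 85, 96, 105, 116, 123, 133]
  TgoIV CTGGCGTG/3: at [3] ⇒ [6]

Pooled cuts: [6, 25, 52, 56, 70, 72, 85, 96, 105, 116, 123, 133, 136]

Fragments:
  [0,6): 6 bp
  [6,25): 19 bp
  [25,52): 27 bp
  [52,56): 4 bp
  [56,70): 14 bp
  [70,72): 2 bp
  [72,85): 13 bp
  [85,96): 11 bp
  [96,105): 9 bp
  [105,116): 11 bp
  [116,123): 7 bp
  [123,133): 10 bp
  [133,136): 3 bp
  [136,147): 11 bp

[2,3,4,6,7,9,10,11,11,11,13,14,19,27]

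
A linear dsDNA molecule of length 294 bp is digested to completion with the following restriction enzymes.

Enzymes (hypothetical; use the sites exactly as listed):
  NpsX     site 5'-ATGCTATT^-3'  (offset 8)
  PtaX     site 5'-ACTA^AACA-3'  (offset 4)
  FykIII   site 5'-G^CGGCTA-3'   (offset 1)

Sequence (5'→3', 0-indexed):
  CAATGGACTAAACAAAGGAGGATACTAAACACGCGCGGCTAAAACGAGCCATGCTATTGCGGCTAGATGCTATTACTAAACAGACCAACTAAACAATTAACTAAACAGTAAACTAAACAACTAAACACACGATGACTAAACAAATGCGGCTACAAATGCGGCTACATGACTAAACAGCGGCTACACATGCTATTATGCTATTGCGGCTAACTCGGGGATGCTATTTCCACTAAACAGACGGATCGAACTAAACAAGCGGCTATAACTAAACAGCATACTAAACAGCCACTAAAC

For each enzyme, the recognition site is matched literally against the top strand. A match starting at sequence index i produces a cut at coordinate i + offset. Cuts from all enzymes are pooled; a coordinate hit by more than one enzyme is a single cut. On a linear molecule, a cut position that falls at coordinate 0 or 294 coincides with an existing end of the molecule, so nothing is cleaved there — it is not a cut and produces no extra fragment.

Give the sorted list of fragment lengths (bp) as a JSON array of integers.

[1,1,4,5,6,7,8,8,8,8,10,12,12,12,12,12,13,14,14,15,15,17,17,18,22,23]

Scan for sites:
  NpsX ATGCTATT/8: at [50, 66, 186, 194, 217] ⇒ [58, 74, 194, 202, 225]
  PtaX ACTAAACA/4: at [6, 23, 74, 87, 99, 111, 119, 134, 168, 228, 246, 264, 276] ⇒ [10, 27, 78, 91, 103, 115, 123, 138, 172, 232, 250, 268, 280]
  FykIII GCGGCTA/1: at [34, 58, 145, 157, 176, 202, 255] ⇒ [35, 59, 146, 158, 177, 203, 256]

All cut coordinates (distinct, sorted): [10, 27, 35, 58, 59, 74, 78, 91, 103, 115, 123, 138, 146, 158, 172, 177, 194, 202, 203, 225, 232, 250, 256, 268, 280]

Fragments:
  [0,10): 10 bp
  [10,27): 17 bp
  [27,35): 8 bp
  [35,58): 23 bp
  [58,59): 1 bp
  [59,74): 15 bp
  [74,78): 4 bp
  [78,91): 13 bp
  [91,103): 12 bp
  [103,115): 12 bp
  [115,123): 8 bp
  [123,138): 15 bp
  [138,146): 8 bp
  [146,158): 12 bp
  [158,172): 14 bp
  [172,177): 5 bp
  [177,194): 17 bp
  [194,202): 8 bp
  [202,203): 1 bp
  [203,225): 22 bp
  [225,232): 7 bp
  [232,250): 18 bp
  [250,256): 6 bp
  [256,268): 12 bp
  [268,280): 12 bp
  [280,294): 14 bp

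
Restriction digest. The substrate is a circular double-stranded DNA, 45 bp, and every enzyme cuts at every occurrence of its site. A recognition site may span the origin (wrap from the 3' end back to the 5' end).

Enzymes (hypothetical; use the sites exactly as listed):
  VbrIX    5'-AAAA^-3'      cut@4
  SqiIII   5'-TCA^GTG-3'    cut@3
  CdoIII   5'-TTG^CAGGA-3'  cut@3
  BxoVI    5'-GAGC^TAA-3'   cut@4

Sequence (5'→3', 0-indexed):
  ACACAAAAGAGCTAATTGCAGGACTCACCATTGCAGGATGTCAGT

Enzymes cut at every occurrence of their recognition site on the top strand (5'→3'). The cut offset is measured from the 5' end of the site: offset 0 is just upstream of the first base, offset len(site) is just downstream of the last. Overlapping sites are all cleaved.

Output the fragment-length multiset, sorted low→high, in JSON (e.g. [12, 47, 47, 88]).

[4,6,15,20]

Per-enzyme occurrences:
  VbrIX (AAAA, off=4): starts [4] → cuts [8]
  SqiIII (TCAGTG, off=3): no sites
  CdoIII (TTGCAGGA, off=3): starts [15, 30] → cuts [18, 33]
  BxoVI (GAGCTAA, off=4): starts [8] → cuts [12]

All cut coordinates (distinct, sorted): [8, 12, 18, 33]

Fragments:
  8→12: 4 bp
  12→18: 6 bp
  18→33: 15 bp
  33→8 (wrap): 45-33+8 = 20 bp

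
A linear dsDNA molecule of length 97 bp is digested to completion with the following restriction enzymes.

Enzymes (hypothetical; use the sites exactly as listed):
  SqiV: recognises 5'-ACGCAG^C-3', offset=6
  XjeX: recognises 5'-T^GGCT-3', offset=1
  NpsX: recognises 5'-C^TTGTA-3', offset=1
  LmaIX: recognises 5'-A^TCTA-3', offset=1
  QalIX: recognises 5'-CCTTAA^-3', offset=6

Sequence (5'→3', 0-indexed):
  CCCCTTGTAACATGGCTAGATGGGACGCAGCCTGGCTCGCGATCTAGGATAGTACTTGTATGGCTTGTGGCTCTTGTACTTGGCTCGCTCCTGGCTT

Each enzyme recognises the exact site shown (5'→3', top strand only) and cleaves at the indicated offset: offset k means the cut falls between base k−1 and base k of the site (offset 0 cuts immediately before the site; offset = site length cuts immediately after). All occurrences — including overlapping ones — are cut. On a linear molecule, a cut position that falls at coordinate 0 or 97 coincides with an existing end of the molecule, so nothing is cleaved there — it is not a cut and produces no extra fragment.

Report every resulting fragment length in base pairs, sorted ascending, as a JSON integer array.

[3,4,5,5,6,7,8,9,9,11,13,17]

Per-enzyme occurrences:
  SqiV ACGCAGC/6: at [24] ⇒ [30]
  XjeX TGGCT/1: at [12, 32, 60, 67, 80, 91] ⇒ [13, 33, 61, 68, 81, 92]
  NpsX CTTGTA/1: at [3, 54, 72] ⇒ [4, 55, 73]
  LmaIX ATCTA/1: at [41] ⇒ [42]
  QalIX (CCTTAA, off=6): no sites

All cut coordinates (distinct, sorted): [4, 13, 30, 33, 42, 55, 61, 68, 73, 81, 92]

Fragment lengths:
  [0,4): 4 bp
  [4,13): 9 bp
  [13,30): 17 bp
  [30,33): 3 bp
  [33,42): 9 bp
  [42,55): 13 bp
  [55,61): 6 bp
  [61,68): 7 bp
  [68,73): 5 bp
  [73,81): 8 bp
  [81,92): 11 bp
  [92,97): 5 bp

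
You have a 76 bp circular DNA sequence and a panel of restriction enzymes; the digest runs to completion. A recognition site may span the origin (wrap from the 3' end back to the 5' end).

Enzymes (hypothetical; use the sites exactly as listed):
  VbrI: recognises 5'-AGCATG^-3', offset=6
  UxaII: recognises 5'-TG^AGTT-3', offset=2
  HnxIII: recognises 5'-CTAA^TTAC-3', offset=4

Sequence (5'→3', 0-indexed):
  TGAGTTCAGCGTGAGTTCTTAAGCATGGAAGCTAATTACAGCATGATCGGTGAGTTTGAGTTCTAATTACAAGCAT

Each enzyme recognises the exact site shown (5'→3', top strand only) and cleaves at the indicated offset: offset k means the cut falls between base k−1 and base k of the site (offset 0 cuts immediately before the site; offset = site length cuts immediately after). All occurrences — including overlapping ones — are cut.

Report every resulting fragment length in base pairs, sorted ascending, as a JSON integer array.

Site scan:
  VbrI AGCATG/6: at [21, 39] ⇒ [27, 45]
  UxaII TGAGTT/2: at [0, 11, 50, 56] ⇒ [2, 13, 52, 58]
  HnxIII CTAATTAC/4: at [31, 62] ⇒ [35, 66]

Pooled cuts: [2, 13, 27, 35, 45, 52, 58, 66]

Fragment lengths:
  2→13: 11 bp
  13→27: 14 bp
  27→35: 8 bp
  35→45: 10 bp
  45→52: 7 bp
  52→58: 6 bp
  58→66: 8 bp
  66→2 (wrap): 76-66+2 = 12 bp

[6,7,8,8,10,11,12,14]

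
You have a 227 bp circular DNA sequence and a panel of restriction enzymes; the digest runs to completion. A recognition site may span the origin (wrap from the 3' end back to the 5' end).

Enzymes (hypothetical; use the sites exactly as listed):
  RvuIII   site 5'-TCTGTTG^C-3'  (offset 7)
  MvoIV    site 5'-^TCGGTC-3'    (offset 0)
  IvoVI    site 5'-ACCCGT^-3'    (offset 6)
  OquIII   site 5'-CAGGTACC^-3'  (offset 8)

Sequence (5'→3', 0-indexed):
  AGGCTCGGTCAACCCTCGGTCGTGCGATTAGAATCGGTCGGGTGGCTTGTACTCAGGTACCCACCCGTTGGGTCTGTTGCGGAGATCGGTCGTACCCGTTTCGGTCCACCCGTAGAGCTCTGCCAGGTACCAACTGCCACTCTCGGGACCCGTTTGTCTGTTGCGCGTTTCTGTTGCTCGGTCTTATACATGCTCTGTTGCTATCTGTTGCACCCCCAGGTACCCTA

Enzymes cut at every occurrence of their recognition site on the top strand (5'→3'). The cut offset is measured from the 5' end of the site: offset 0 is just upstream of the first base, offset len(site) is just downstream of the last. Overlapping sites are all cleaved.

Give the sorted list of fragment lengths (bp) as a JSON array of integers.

[1,1,6,7,7,10,10,11,11,13,13,14,14,18,18,22,23,28]

Per-enzyme occurrences:
  RvuIII (TCTGTTGC, off=7): starts [72, 156, 169, 193, 203] → cuts [79, 163, 176, 200, 210]
  MvoIV (TCGGTC, off=0): starts [4, 15, 33, 85, 100, 177] → cuts [4, 15, 33, 85, 100, 177]
  IvoVI (ACCCGT, off=6): starts [62, 93, 107, 147] → cuts [68, 99, 113, 153]
  OquIII (CAGGTACC, off=8): starts [53, 123, 216] → cuts [61, 131, 224]

All cut coordinates (distinct, sorted): [4, 15, 33, 61, 68, 79, 85, 99, 100, 113, 131, 153, 163, 176, 177, 200, 210, 224]

Fragments:
  4→15: 11 bp
  15→33: 18 bp
  33→61: 28 bp
  61→68: 7 bp
  68→79: 11 bp
  79→85: 6 bp
  85→99: 14 bp
  99→100: 1 bp
  100→113: 13 bp
  113→131: 18 bp
  131→153: 22 bp
  153→163: 10 bp
  163→176: 13 bp
  176→177: 1 bp
  177→200: 23 bp
  200→210: 10 bp
  210→224: 14 bp
  224→4 (wrap): 227-224+4 = 7 bp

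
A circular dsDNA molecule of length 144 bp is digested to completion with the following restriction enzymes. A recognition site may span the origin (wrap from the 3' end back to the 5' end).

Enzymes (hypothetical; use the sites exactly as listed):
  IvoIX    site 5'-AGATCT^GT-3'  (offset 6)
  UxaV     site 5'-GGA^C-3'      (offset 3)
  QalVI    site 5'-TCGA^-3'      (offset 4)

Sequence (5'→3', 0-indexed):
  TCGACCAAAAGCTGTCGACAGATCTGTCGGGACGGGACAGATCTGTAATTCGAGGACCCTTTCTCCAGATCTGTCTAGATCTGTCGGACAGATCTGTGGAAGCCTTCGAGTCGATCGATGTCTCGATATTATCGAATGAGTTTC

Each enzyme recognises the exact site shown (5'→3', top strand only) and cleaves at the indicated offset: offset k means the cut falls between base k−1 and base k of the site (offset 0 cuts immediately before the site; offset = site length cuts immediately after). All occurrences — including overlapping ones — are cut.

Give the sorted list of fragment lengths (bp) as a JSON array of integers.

Per-enzyme occurrences:
  IvoIX (AGATCTGT, off=6): starts [19, 38, 66, 76, 89] → cuts [25, 44, 72, 82, 95]
  UxaV (GGAC, off=3): starts [29, 34, 53, 85] → cuts [32, 37, 56, 88]
  QalVI (TCGA, off=4): starts [0, 14, 49, 105, 110, 114, 122, 131] → cuts [4, 18, 53, 109, 114, 118, 126, 135]

Pooled cuts: [4, 18, 25, 32, 37, 44, 53, 56, 72, 82, 88, 95, 109, 114, 118, 126, 135]

Fragment lengths:
  4→18: 14 bp
  18→25: 7 bp
  25→32: 7 bp
  32→37: 5 bp
  37→44: 7 bp
  44→53: 9 bp
  53→56: 3 bp
  56→72: 16 bp
  72→82: 10 bp
  82→88: 6 bp
  88→95: 7 bp
  95→109: 14 bp
  109→114: 5 bp
  114→118: 4 bp
  118→126: 8 bp
  126→135: 9 bp
  135→4 (wrap): 144-135+4 = 13 bp

[3,4,5,5,6,7,7,7,7,8,9,9,10,13,14,14,16]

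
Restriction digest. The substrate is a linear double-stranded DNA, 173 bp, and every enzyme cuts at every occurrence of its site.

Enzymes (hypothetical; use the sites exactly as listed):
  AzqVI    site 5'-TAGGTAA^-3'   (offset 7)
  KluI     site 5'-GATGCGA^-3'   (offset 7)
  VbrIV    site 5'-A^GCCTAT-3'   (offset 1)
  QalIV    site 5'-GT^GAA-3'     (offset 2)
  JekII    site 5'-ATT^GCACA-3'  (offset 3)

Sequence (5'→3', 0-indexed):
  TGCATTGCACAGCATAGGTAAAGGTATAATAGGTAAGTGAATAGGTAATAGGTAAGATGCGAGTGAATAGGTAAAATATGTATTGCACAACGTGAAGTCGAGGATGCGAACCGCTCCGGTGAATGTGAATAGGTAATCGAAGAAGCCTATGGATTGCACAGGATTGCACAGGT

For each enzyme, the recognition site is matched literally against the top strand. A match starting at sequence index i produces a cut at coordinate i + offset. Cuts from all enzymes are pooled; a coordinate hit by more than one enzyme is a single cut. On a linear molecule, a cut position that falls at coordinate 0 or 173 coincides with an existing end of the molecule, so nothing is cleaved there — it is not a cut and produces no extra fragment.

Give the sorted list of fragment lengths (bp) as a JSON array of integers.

Per-enzyme occurrences:
  AzqVI TAGGTAA/7: at [14, 29, 41, 48, 67, 129] ⇒ [21, 36, 48, 55, 74, 136]
  KluI GATGCGA/7: at [55, 102] ⇒ [62, 109]
  VbrIV AGCCTAT/1: at [143] ⇒ [144]
  QalIV GTGAA/2: at [36, 62, 91, 118, 124] ⇒ [38, 64, 93, 120, 126]
  JekII ATTGCACA/3: at [3, 81, 152, 162] ⇒ [6, 84, 155, 165]

Pooled cuts: [6, 21, 36, 38, 48, 55, 62, 64, 74, 84, 93, 109, 120, 126, 136, 144, 155, 165]

Fragment lengths:
  [0,6): 6 bp
  [6,21): 15 bp
  [21,36): 15 bp
  [36,38): 2 bp
  [38,48): 10 bp
  [48,55): 7 bp
  [55,62): 7 bp
  [62,64): 2 bp
  [64,74): 10 bp
  [74,84): 10 bp
  [84,93): 9 bp
  [93,109): 16 bp
  [109,120): 11 bp
  [120,126): 6 bp
  [126,136): 10 bp
  [136,144): 8 bp
  [144,155): 11 bp
  [155,165): 10 bp
  [165,173): 8 bp

[2,2,6,6,7,7,8,8,9,10,10,10,10,10,11,11,15,15,16]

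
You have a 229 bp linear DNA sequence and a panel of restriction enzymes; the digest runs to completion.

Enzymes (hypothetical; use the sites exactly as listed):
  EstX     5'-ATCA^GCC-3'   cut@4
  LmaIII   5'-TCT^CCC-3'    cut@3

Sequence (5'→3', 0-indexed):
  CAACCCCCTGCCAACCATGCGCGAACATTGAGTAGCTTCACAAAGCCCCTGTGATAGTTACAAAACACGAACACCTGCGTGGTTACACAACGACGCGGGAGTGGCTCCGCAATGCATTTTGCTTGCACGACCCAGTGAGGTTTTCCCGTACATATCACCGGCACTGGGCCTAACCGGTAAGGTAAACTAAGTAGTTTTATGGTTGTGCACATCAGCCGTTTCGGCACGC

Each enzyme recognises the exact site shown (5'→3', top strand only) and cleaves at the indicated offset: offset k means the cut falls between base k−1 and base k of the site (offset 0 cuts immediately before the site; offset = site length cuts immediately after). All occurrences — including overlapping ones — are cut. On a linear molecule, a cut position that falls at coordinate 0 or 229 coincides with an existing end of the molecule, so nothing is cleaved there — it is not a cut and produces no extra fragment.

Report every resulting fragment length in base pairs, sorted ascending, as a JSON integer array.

[15,214]

Site scan:
  EstX ATCAGCC/4: at [210] ⇒ [214]
  LmaIII (TCTCCC, off=3): no sites

Pooled cuts: [214]

Fragments:
  [0,214): 214 bp
  [214,229): 15 bp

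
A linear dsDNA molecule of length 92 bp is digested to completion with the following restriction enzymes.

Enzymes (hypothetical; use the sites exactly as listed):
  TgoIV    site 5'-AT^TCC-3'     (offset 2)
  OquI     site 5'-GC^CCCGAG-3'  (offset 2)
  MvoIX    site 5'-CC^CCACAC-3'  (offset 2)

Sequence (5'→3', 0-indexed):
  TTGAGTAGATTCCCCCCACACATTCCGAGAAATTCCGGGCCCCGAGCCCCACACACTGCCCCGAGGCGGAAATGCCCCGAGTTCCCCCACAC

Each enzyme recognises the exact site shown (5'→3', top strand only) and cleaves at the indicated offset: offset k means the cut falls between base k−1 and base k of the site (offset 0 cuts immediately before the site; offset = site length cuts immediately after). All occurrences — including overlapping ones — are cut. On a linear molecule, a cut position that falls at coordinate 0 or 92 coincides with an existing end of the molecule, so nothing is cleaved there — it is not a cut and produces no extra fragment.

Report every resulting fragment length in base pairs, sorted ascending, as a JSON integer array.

Per-enzyme occurrences:
  TgoIV ATTCC/2: at [8, 21, 31] ⇒ [10, 23, 33]
  OquI GCCCCGAG/2: at [38, 57, 73] ⇒ [40, 59, 75]
  MvoIX CCCCACAC/2: at [13, 46, 84] ⇒ [15, 48, 86]

All cut coordinates (distinct, sorted): [10, 15, 23, 33, 40, 48, 59, 75, 86]

Fragment lengths:
  [0,10): 10 bp
  [10,15): 5 bp
  [15,23): 8 bp
  [23,33): 10 bp
  [33,40): 7 bp
  [40,48): 8 bp
  [48,59): 11 bp
  [59,75): 16 bp
  [75,86): 11 bp
  [86,92): 6 bp

[5,6,7,8,8,10,10,11,11,16]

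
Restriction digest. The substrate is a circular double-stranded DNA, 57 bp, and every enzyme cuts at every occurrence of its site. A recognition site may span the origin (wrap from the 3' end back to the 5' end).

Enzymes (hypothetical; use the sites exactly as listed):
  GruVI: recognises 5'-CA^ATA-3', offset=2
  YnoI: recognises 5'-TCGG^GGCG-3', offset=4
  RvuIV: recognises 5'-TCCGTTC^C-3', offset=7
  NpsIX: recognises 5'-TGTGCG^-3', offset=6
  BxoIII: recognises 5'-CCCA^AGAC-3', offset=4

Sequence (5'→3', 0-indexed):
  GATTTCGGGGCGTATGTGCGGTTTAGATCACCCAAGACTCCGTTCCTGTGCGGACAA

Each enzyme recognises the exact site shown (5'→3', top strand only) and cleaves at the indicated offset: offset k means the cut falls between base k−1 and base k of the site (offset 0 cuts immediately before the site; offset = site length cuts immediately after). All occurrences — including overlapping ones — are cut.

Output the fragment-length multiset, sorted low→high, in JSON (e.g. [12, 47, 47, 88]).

[7,11,12,13,14]

Site scan:
  GruVI (CAATA, off=2): no sites
  YnoI (TCGGGGCG, off=4): starts [4] → cuts [8]
  RvuIV (TCCGTTCC, off=7): starts [38] → cuts [45]
  NpsIX (TGTGCG, off=6): starts [14, 46] → cuts [20, 52]
  BxoIII (CCCAAGAC, off=4): starts [30] → cuts [34]

Pooled cuts: [8, 20, 34, 45, 52]

Fragments:
  8→20: 12 bp
  20→34: 14 bp
  34→45: 11 bp
  45→52: 7 bp
  52→8 (wrap): 57-52+8 = 13 bp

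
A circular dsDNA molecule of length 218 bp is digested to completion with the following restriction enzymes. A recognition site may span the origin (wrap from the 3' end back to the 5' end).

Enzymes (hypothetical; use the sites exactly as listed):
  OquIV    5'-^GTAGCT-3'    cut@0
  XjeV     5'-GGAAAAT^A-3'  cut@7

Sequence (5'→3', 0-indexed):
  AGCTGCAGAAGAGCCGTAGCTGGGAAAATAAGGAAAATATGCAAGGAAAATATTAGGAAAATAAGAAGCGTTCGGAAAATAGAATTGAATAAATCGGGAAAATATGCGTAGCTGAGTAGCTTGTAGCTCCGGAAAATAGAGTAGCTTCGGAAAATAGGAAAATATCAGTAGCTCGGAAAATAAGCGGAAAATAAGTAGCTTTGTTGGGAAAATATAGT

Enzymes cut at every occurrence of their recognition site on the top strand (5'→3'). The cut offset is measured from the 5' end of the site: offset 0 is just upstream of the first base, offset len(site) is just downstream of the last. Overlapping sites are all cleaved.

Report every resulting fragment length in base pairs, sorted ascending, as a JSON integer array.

Scan for sites:
  OquIV GTAGCT/0: at [15, 107, 115, 122, 140, 167, 194, 216] ⇒ [15, 107, 115, 122, 140, 167, 194, 216]
  XjeV GGAAAATA/7: at [22, 31, 44, 55, 73, 96, 130, 148, 156, 174, 185, 206] ⇒ [29, 38, 51, 62, 80, 103, 137, 155, 163, 181, 192, 213]

Pooled cuts: [15, 29, 38, 51, 62, 80, 103, 107, 115, 122, 137, 140, 155, 163, 167, 181, 192, 194, 213, 216]

Fragment lengths:
  15→29: 14 bp
  29→38: 9 bp
  38→51: 13 bp
  51→62: 11 bp
  62→80: 18 bp
  80→103: 23 bp
  103→107: 4 bp
  107→115: 8 bp
  115→122: 7 bp
  122→137: 15 bp
  137→140: 3 bp
  140→155: 15 bp
  155→163: 8 bp
  163→167: 4 bp
  167→181: 14 bp
  181→192: 11 bp
  192→194: 2 bp
  194→213: 19 bp
  213→216: 3 bp
  216→15 (wrap): 218-216+15 = 17 bp

[2,3,3,4,4,7,8,8,9,11,11,13,14,14,15,15,17,18,19,23]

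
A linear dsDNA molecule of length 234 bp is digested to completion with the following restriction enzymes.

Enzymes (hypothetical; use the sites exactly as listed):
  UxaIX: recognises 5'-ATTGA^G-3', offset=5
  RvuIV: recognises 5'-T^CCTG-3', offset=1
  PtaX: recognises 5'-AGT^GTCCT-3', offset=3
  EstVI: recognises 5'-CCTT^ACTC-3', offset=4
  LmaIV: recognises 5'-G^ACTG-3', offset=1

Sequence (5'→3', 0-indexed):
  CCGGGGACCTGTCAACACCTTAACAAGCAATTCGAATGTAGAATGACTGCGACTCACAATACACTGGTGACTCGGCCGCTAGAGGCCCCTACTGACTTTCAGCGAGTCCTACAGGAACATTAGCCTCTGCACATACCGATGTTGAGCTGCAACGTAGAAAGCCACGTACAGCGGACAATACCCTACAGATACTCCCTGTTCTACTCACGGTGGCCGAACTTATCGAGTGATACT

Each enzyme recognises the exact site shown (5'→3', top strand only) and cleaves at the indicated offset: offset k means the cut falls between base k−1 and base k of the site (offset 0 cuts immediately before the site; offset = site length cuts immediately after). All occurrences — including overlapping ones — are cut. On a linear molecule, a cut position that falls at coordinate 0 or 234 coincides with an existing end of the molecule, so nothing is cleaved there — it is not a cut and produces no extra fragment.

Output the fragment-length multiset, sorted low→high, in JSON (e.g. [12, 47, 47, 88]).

[45,189]

Scan for sites:
  UxaIX (ATTGAG, off=5): no sites
  RvuIV (TCCTG, off=1): no sites
  PtaX (AGTGTCCT, off=3): no sites
  EstVI (CCTTACTC, off=4): no sites
  LmaIV (GACTG, off=1): starts [44] → cuts [45]

Pooled cuts: [45]

Fragment lengths:
  [0,45): 45 bp
  [45,234): 189 bp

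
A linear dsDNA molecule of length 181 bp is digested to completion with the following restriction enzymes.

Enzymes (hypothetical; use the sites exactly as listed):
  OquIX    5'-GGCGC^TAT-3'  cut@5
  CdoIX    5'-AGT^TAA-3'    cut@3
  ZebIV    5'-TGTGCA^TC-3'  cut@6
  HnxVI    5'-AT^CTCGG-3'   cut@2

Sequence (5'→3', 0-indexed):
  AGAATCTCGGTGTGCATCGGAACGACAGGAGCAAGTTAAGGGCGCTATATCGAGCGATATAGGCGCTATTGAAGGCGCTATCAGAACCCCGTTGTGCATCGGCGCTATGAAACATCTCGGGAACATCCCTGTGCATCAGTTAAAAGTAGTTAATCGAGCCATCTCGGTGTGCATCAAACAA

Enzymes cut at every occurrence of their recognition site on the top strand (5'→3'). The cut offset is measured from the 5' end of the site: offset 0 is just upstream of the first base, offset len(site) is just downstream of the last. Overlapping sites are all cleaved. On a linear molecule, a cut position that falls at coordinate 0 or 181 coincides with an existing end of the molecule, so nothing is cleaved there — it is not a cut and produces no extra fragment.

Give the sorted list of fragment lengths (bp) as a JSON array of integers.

[5,5,7,8,9,10,10,11,11,12,12,20,20,20,21]

Scan for sites:
  OquIX GGCGCTAT/5: at [40, 61, 73, 100] ⇒ [45, 66, 78, 105]
  CdoIX AGTTAA/3: at [33, 137, 147] ⇒ [36, 140, 150]
  ZebIV TGTGCATC/6: at [10, 92, 129, 167] ⇒ [16, 98, 135, 173]
  HnxVI ATCTCGG/2: at [3, 113, 160] ⇒ [5, 115, 162]

Pooled cuts: [5, 16, 36, 45, 66, 78, 98, 105, 115, 135, 140, 150, 162, 173]

Fragment lengths:
  [0,5): 5 bp
  [5,16): 11 bp
  [16,36): 20 bp
  [36,45): 9 bp
  [45,66): 21 bp
  [66,78): 12 bp
  [78,98): 20 bp
  [98,105): 7 bp
  [105,115): 10 bp
  [115,135): 20 bp
  [135,140): 5 bp
  [140,150): 10 bp
  [150,162): 12 bp
  [162,173): 11 bp
  [173,181): 8 bp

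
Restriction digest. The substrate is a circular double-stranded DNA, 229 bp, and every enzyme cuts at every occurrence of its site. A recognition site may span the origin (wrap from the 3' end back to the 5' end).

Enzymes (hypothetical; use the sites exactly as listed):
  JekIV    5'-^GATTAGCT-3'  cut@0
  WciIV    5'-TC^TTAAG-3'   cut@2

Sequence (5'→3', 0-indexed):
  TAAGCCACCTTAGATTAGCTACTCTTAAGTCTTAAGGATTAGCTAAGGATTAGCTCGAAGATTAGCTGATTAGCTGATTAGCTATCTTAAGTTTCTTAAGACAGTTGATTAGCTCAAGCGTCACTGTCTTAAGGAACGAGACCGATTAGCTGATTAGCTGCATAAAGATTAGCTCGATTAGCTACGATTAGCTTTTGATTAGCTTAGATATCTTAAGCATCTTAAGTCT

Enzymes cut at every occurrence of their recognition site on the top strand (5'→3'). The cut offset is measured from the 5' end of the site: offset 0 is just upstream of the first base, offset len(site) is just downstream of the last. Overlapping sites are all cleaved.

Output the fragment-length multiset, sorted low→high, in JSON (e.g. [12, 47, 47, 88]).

[5,7,7,8,8,8,9,9,9,10,11,11,11,11,12,12,13,15,15,16,22]

Site scan:
  JekIV (GATTAGCT, off=0): starts [12, 36, 47, 59, 67, 75, 106, 143, 151, 166, 175, 185, 196] → cuts [12, 36, 47, 59, 67, 75, 106, 143, 151, 166, 175, 185, 196]
  WciIV (TCTTAAG, off=2): starts [22, 29, 84, 93, 126, 210, 219, 226] → cuts [24, 31, 86, 95, 128, 212, 221, 228]

Pooled cuts: [12, 24, 31, 36, 47, 59, 67, 75, 86, 95, 106, 128, 143, 151, 166, 175, 185, 196, 212, 221, 228]

Fragment lengths:
  12→24: 12 bp
  24→31: 7 bp
  31→36: 5 bp
  36→47: 11 bp
  47→59: 12 bp
  59→67: 8 bp
  67→75: 8 bp
  75→86: 11 bp
  86→95: 9 bp
  95→106: 11 bp
  106→128: 22 bp
  128→143: 15 bp
  143→151: 8 bp
  151→166: 15 bp
  166→175: 9 bp
  175→185: 10 bp
  185→196: 11 bp
  196→212: 16 bp
  212→221: 9 bp
  221→228: 7 bp
  228→12 (wrap): 229-228+12 = 13 bp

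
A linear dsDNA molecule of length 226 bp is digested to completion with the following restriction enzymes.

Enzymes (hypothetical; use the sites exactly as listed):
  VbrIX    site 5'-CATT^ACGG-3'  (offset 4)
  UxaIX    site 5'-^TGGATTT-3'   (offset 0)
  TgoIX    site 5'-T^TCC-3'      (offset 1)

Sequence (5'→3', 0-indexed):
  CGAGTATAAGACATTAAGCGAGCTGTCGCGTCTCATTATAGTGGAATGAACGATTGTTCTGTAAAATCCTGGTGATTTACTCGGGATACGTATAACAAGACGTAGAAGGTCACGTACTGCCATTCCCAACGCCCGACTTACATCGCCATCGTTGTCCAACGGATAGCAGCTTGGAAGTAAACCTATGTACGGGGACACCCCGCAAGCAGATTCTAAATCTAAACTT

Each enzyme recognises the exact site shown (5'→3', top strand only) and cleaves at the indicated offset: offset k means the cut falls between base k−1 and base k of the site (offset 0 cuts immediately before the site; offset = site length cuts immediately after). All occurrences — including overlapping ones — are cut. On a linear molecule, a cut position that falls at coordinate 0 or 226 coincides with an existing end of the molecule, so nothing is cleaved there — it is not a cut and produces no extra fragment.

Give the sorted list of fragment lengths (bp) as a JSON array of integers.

Per-enzyme occurrences:
  VbrIX (CATTACGG, off=4): no sites
  UxaIX (TGGATTT, off=0): no sites
  TgoIX (TTCC, off=1): starts [122] → cuts [123]

Pooled cuts: [123]

Fragment lengths:
  [0,123): 123 bp
  [123,226): 103 bp

[103,123]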